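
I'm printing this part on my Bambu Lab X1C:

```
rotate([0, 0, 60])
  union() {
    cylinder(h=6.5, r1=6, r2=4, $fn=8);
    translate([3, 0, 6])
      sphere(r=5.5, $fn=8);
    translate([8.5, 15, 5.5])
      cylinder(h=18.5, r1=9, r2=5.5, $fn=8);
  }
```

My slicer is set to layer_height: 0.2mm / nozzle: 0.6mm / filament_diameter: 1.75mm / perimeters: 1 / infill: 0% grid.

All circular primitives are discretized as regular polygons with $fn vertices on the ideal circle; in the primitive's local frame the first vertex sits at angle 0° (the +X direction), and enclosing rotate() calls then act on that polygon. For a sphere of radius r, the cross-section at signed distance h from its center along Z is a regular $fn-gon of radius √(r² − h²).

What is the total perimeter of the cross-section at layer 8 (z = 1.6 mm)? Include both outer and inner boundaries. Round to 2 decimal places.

34.94 mm

At z = 1.6 mm: the cone: at t=0.246 of its height the radius interpolates to r₁+(r₂−r₁)t = 5.508, giving a regular 8-gon of that circumradius (perimeter = 2·8·5.508·sin(180°/8) = 33.72 mm); the sphere at (3, 0): section is a regular 8-gon, circumradius = √(r²−h²) = √(5.5²−4.4²) = 3.300 (perimeter = 2·8·3.300·sin(180°/8) = 20.21 mm); the cone at (8.5, 15) is absent (z outside [5.5, 24]); Merging all regions: the regions partially overlap (shared area 26.79 mm²), so the edge portions inside another operand are dropped and the merged outline is re-measured after clipping — boundary = 34.94 mm; (whole slice rotated 60° about Z — lengths, areas and connectivity unchanged). Overall, the cross-section is a single solid region. Total boundary length (outer) = 34.94 mm.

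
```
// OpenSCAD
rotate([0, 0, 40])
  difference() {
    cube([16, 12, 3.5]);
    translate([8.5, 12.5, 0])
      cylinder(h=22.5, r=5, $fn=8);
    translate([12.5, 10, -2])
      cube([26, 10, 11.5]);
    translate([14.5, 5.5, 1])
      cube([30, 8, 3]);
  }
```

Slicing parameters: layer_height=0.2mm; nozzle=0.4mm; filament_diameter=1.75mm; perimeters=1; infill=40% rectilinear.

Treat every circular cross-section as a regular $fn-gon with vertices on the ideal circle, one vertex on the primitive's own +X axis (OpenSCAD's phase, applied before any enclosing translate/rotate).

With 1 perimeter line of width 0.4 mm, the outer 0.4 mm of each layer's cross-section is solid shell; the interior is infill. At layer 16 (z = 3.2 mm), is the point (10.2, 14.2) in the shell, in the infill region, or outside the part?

At z = 3.2 mm: the cube is present — its section is the full 16×12 rectangle; the r=5 cylinder at (8.5, 12.5) contributes a regular 8-gon of circumradius 5; the 26×10 cube at (12.5, 10) contributes its full rectangle; the cube at (14.5, 5.5) is present — its section is the full 30×8 rectangle; Taking the first minus the rest: starting from the 16×12 cube, the r=5 cylinder at (8.5, 12.5) partially overlaps it — only the 30.46 mm² overlap (of its 70.71 mm²) is removed, clipping the outline; the 26×10 cube at (12.5, 10) partially overlaps it — only the 6.24 mm² overlap (of its 260.00 mm²) is removed, clipping the outline; the 30×8 cube at (14.5, 5.5) partially overlaps it — only the 6.75 mm² overlap (of its 240.00 mm²) is removed, clipping the outline — 1 connected region; (whole slice rotated 40° about Z — lengths, areas and connectivity unchanged). Overall, the cross-section is a single solid region. Undo the 40° rotation: the query point maps to (16.941, 4.321) in the un-rotated model frame. The nearest boundary edge runs (16.00, 5.50)→(16.00, 0.00); distance from the point to it = 0.94 mm. The point is not inside any of the regions above, so it lies outside the cross-section (0.94 mm from the nearest boundary).

outside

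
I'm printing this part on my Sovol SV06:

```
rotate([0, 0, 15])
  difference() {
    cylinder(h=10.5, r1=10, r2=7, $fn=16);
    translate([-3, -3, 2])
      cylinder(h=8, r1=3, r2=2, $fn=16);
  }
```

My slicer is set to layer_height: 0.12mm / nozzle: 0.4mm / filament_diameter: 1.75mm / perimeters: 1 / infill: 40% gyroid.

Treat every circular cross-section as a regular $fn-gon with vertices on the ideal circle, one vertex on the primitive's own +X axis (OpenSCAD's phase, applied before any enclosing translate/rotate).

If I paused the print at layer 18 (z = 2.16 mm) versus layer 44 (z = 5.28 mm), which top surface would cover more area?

Layer 18 (z = 2.16): the cone contributes a regular 16-gon of circumradius 9.383 (interpolated between r1=10 and r2=7 at t=0.206) (area = (16/2)·9.383²·sin(360°/16) = 269.53 mm²); the cone at (-3, -3): at t=0.020 of its height the radius interpolates to r₁+(r₂−r₁)t = 2.980, giving a regular 16-gon of that circumradius (area = (16/2)·2.980²·sin(360°/16) = 27.19 mm²); After the difference (first − rest): starting from the cone (269.53 mm²), the cone at (-3, -3) lies wholly inside it (removes its full 27.19 mm² and its 18.60 mm outline becomes a hole wall) — area = 242.34 mm²; (whole slice rotated 15° about Z — lengths, areas and connectivity unchanged). So its area = 242.34 mm². Layer 44 (z = 5.28): the cone contributes a regular 16-gon of circumradius 8.491 (interpolated between r1=10 and r2=7 at t=0.503) (area = (16/2)·8.491²·sin(360°/16) = 220.75 mm²); the cone at (-3, -3) (r1=3→r2=2) has section circumradius 2.590 here — a regular 16-gon (area = (16/2)·2.590²·sin(360°/16) = 20.54 mm²); After the difference (first − rest): starting from the cone (220.75 mm²), the cone at (-3, -3) lies wholly inside it (removes its full 20.54 mm² and its 16.17 mm outline becomes a hole wall) — area = 200.21 mm²; (rotated 15° about Z; rotation is an isometry so areas/perimeters/island counts are preserved). So its area = 200.21 mm². Layer 18 is larger (242.34 vs 200.21 mm²).

layer 18 (z = 2.16 mm)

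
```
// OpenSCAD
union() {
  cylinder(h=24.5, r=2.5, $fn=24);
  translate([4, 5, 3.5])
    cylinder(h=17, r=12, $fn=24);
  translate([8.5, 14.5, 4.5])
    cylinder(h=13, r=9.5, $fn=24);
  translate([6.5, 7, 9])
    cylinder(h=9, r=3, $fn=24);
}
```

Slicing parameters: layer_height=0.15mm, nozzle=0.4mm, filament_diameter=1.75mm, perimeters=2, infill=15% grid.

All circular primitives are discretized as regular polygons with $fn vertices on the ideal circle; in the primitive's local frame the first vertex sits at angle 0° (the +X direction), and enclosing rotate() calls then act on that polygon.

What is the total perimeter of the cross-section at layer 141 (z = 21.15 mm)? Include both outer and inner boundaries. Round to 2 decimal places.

15.66 mm

At z = 21.15 mm: the r=2.5 cylinder contributes a regular 24-gon of circumradius 2.5 (perimeter = 2·24·2.500·sin(180°/24) = 15.66 mm); the cylinder at (4, 5) is not intersected at this z (z outside [3.5, 20.5]); the cylinder at (8.5, 14.5) does not reach this height (z outside [4.5, 17.5]); the cylinder at (6.5, 7) is absent (z outside [9, 18]); Merging all regions: only the r=2.5 cylinder is present, so the union is just that shape — boundary = 15.66 mm. Overall, the cross-section is a single solid region. Total boundary length (outer) = 15.66 mm.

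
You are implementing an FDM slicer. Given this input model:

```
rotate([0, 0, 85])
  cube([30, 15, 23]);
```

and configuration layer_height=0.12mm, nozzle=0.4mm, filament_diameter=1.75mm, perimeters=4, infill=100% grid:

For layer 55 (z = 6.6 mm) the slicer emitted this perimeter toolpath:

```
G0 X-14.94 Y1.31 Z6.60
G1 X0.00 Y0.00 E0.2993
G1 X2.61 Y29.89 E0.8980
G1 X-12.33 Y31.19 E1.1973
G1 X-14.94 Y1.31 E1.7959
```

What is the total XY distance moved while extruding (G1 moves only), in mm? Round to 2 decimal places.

Sum the Euclidean lengths of each G1 segment: total = 89.99 mm.

89.99 mm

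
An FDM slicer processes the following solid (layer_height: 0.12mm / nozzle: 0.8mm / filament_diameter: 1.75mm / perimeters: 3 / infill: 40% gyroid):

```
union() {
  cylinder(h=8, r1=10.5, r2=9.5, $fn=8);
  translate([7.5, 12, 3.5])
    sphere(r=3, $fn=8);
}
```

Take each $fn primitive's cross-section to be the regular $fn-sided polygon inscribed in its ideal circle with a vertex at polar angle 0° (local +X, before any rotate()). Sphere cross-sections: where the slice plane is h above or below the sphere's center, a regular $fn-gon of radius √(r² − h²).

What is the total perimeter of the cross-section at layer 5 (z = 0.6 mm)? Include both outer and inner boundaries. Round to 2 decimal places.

68.53 mm

At z = 0.6 mm: the cone: at t=0.075 of its height the radius interpolates to r₁+(r₂−r₁)t = 10.425, giving a regular 8-gon of that circumradius (perimeter = 2·8·10.425·sin(180°/8) = 63.83 mm); the r=3 sphere at (7.5, 12) contributes a regular 8-gon of circumradius √(3²−2.9²) = 0.768 (perimeter = 2·8·0.768·sin(180°/8) = 4.70 mm); Taking the union: the 2 present regions are separate (no shared area or edge), so areas and boundary lengths simply add and each stays a separate island — boundary = 68.53 mm. Overall, the cross-section has 2 separate islands. Total boundary length (outer) = 68.53 mm.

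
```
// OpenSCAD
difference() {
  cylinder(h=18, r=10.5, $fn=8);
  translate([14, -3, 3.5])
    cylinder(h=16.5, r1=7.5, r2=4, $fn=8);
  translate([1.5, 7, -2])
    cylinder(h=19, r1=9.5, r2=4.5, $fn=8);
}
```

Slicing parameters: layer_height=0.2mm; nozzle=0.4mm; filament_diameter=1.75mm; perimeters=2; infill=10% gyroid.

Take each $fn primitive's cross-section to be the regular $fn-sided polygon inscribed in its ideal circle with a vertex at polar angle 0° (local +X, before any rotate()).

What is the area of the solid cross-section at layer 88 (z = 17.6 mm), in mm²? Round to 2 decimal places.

At z = 17.6 mm: the r=10.5 cylinder contributes a regular 8-gon of circumradius 10.5 (area = (8/2)·10.500²·sin(360°/8) = 311.83 mm²); the cone at (14, -3) contributes a regular 8-gon of circumradius 4.509 (interpolated between r1=7.5 and r2=4 at t=0.855) (area = (8/2)·4.509²·sin(360°/8) = 57.51 mm²); the cone at (1.5, 7) is not intersected at this z (z outside [-2, 17]); Subtracting the remaining from the first: starting from the r=10.5 cylinder (311.83 mm²), the cone at (14, -3) misses the remaining region (no effect) — area = 311.83 mm². Overall, the cross-section is a single solid region. Net area = 311.83 mm².

311.83 mm²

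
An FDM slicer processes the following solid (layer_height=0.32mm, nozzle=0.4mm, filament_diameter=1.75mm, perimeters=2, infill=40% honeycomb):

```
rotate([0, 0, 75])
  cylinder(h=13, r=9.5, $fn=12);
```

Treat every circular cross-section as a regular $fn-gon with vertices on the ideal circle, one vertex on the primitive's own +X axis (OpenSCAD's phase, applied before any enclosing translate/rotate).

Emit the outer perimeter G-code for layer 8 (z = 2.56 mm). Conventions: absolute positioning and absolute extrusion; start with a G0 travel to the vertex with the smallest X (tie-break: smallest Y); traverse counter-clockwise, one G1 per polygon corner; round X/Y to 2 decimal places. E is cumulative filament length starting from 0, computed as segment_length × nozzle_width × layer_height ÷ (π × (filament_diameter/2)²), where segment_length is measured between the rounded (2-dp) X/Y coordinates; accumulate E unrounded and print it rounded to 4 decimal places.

G0 X-9.18 Y-2.46 Z2.56
G1 X-6.72 Y-6.72 E0.2618
G1 X-2.46 Y-9.18 E0.5236
G1 X2.46 Y-9.18 E0.7854
G1 X6.72 Y-6.72 E1.0472
G1 X9.18 Y-2.46 E1.3090
G1 X9.18 Y2.46 E1.5708
G1 X6.72 Y6.72 E1.8326
G1 X2.46 Y9.18 E2.0944
G1 X-2.46 Y9.18 E2.3562
G1 X-6.72 Y6.72 E2.6180
G1 X-9.18 Y2.46 E2.8798
G1 X-9.18 Y-2.46 E3.1416

At z = 2.56 mm: the cylinder: section is a regular 12-gon, circumradius r=9.5; (rotated 75° about Z; rotation is an isometry so areas/perimeters/island counts are preserved). The outline is a single polygon with 12 vertices. Extrusion per mm of travel: 0.4 × 0.32 / (π × 0.875²) = 0.053216. Accumulating E over each segment gives final E = 3.1416.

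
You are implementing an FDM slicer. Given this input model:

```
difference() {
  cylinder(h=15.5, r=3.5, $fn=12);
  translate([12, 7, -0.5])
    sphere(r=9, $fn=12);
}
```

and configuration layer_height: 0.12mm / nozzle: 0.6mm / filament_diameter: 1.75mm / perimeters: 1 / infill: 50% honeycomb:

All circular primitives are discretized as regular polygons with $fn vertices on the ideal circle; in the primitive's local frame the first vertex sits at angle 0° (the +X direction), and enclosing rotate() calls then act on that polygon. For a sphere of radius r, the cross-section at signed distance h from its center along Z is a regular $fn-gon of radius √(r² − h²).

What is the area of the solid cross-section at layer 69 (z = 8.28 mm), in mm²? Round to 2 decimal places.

36.75 mm²

At z = 8.28 mm: the r=3.5 cylinder gives a regular 12-gon of circumradius 3.5 (constant along its height) (area = (12/2)·3.500²·sin(360°/12) = 36.75 mm²); the r=9 sphere at (12, 7) slices to a regular 12-gon of circumradius 1.978 (√(r²−h²) with h=8.78 from center) (area = (12/2)·1.978²·sin(360°/12) = 11.73 mm²); Subtracting the remaining from the first: starting from the r=3.5 cylinder (36.75 mm²), the r=9 sphere at (12, 7) misses the remaining region (no effect) — area = 36.75 mm². Overall, the cross-section is a single solid region. Net area = 36.75 mm².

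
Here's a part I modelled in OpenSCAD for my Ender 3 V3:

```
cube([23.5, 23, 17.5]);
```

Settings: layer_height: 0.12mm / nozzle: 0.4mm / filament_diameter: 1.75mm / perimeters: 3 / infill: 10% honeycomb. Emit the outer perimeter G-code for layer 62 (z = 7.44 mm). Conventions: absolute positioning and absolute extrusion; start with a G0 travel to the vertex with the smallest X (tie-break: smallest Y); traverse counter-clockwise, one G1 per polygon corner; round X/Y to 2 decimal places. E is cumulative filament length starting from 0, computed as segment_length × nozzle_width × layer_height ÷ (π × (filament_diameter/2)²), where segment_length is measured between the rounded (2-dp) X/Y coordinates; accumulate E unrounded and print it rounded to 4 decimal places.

At z = 7.44 mm: the cube is present — its section is the full 23.5×23 rectangle. The outline is a single polygon with 4 vertices. Extrusion per mm of travel: 0.4 × 0.12 / (π × 0.875²) = 0.019956. Accumulating E over each segment gives final E = 1.8559.

G0 X0.00 Y0.00 Z7.44
G1 X23.50 Y0.00 E0.4690
G1 X23.50 Y23.00 E0.9280
G1 X0.00 Y23.00 E1.3969
G1 X0.00 Y0.00 E1.8559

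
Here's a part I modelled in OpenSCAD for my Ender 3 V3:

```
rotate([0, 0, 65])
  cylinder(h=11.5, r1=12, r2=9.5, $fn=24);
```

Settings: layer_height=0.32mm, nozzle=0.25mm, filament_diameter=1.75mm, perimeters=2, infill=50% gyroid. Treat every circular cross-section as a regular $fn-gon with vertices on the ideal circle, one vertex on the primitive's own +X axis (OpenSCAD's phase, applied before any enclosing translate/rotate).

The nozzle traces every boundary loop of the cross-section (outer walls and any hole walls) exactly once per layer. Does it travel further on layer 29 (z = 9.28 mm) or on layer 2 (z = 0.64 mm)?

Layer 29 (z = 9.28): the cone (r1=12→r2=9.5) has section circumradius 9.983 here — a regular 24-gon (perimeter = 2·24·9.983·sin(180°/24) = 62.54 mm); (rotated 65° about Z; rotation is an isometry so areas/perimeters/island counts are preserved). So its perimeter = 62.54 mm. Layer 2 (z = 0.64): the cone contributes a regular 24-gon of circumradius 11.861 (interpolated between r1=12 and r2=9.5 at t=0.056) (perimeter = 2·24·11.861·sin(180°/24) = 74.31 mm); (rotated 65° about Z; rotation is an isometry so areas/perimeters/island counts are preserved). So its perimeter = 74.31 mm. Layer 2 is larger (74.31 vs 62.54 mm).

layer 2 (z = 0.64 mm)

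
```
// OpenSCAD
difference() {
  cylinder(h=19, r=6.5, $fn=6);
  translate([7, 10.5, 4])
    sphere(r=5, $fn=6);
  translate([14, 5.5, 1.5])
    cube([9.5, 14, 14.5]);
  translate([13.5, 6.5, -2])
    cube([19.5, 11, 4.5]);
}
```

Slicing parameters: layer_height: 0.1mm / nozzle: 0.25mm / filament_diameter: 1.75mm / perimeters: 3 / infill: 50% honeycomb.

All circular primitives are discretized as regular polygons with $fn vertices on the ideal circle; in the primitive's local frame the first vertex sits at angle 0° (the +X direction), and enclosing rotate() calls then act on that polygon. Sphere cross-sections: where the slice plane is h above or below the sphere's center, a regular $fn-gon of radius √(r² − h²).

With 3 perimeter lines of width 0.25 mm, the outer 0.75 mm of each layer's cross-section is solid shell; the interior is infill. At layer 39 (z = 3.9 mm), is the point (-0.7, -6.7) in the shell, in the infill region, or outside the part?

outside

At z = 3.9 mm: the cylinder: section is a regular 6-gon, circumradius r=6.5; the r=5 sphere at (7, 10.5) contributes a regular 6-gon of circumradius √(5²−0.1²) = 4.999; the cube at (14, 5.5) is present — its section is the full 9.5×14 rectangle; the cube at (13.5, 6.5) is absent (z outside [-2, 2.5]); After the difference (first − rest): starting from the r=6.5 cylinder, the r=5 sphere at (7, 10.5) misses the remaining region (no effect); the 9.5×14 cube at (14, 5.5) misses the remaining region (no effect) — 1 connected region. Overall, the cross-section is a single solid region. The nearest boundary edge runs (3.25, -5.63)→(-3.25, -5.63); distance from the point to it = 1.07 mm. The point is not inside any of the regions above, so it lies outside the cross-section (1.07 mm from the nearest boundary).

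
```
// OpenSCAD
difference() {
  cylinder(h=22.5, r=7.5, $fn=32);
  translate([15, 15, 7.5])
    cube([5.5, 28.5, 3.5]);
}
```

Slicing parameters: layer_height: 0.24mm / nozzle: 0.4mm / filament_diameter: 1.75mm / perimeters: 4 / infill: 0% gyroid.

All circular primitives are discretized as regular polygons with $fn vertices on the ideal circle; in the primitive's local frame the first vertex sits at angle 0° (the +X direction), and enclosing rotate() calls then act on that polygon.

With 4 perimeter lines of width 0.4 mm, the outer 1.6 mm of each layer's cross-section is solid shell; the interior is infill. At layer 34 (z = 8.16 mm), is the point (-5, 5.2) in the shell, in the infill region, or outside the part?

shell

At z = 8.16 mm: the r=7.5 cylinder gives a regular 32-gon of circumradius 7.5 (constant along its height); the cube at (15, 15) is present — its section is the full 5.5×28.5 rectangle; Taking the first minus the rest: starting from the r=7.5 cylinder, the 5.5×28.5 cube at (15, 15) misses the remaining region (no effect) — 1 connected region. Overall, the cross-section is a single solid region. The nearest boundary edge runs (-5.30, 5.30)→(-4.17, 6.24); distance from the point to it = 0.27 mm. The point is inside the cross-section, 0.27 mm from the nearest boundary — within the 1.6 mm shell band (4 × 0.4).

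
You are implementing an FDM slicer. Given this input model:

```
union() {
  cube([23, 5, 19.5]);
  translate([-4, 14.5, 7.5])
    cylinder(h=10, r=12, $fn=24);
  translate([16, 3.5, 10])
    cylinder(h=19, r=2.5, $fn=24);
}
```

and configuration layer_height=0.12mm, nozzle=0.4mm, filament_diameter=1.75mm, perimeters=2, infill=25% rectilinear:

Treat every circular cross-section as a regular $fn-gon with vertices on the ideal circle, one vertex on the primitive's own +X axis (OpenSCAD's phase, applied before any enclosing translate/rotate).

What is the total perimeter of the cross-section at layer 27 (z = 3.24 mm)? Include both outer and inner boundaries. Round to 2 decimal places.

56.00 mm

At z = 3.24 mm: the cube (footprint 23×5) is included at this height (perimeter 56.00 mm); the cylinder at (-4, 14.5) does not reach this height (z outside [7.5, 17.5]); the cylinder at (16, 3.5) is not intersected at this z (z outside [10, 29]); Taking the union: only the 23×5 cube is present, so the union is just that shape — boundary = 56.00 mm. Overall, the cross-section is a single solid region. Total boundary length (outer) = 56.00 mm.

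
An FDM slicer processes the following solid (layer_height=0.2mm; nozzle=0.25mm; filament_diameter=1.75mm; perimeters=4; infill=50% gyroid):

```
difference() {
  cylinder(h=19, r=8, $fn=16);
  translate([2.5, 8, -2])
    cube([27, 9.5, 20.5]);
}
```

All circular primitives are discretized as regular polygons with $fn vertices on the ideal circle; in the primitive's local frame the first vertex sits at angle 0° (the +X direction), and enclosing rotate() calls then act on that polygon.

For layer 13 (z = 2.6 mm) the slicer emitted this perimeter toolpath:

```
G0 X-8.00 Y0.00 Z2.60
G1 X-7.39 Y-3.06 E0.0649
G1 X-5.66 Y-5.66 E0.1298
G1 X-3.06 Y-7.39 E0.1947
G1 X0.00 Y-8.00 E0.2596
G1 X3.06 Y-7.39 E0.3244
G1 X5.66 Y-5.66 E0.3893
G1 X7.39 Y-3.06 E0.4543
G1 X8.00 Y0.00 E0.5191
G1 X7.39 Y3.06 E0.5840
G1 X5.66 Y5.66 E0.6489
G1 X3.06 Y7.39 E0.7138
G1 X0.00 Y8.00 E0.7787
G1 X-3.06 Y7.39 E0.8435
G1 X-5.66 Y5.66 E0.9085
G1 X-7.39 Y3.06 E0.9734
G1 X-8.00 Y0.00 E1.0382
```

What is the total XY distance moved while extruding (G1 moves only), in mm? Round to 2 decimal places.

49.95 mm

Sum the Euclidean lengths of each G1 segment: total = 49.95 mm.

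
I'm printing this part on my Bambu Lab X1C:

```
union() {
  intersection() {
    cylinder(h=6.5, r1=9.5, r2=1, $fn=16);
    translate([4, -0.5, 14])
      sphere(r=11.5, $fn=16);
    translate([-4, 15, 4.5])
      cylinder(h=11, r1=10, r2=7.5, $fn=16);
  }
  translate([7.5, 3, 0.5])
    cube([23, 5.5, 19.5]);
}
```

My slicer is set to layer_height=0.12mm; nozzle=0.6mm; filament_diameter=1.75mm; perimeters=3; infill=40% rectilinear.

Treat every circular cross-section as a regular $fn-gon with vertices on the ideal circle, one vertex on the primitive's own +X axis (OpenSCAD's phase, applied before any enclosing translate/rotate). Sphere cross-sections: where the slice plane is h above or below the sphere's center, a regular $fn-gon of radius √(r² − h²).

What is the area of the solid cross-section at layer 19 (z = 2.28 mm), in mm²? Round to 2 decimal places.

126.50 mm²

At z = 2.28 mm: the cone: at t=0.351 of its height the radius interpolates to r₁+(r₂−r₁)t = 6.518, giving a regular 16-gon of that circumradius (area = (16/2)·6.518²·sin(360°/16) = 130.08 mm²); the sphere at (4, -0.5) is not intersected at this z (|z−center|=11.720 > r=11.5); the cone at (-4, 15) does not reach this height (z outside [4.5, 15.5]); Taking the intersection: at least one operand is absent at this height, so nothing remains; the cube at (7.5, 3) (footprint 23×5.5) is included at this height (area 126.50 mm²); Merging all regions: only the 23×5.5 cube at (7.5, 3) is present, so the union is just that shape — area = 126.50 mm². Overall, the cross-section is a single solid region. Net area = 126.50 mm².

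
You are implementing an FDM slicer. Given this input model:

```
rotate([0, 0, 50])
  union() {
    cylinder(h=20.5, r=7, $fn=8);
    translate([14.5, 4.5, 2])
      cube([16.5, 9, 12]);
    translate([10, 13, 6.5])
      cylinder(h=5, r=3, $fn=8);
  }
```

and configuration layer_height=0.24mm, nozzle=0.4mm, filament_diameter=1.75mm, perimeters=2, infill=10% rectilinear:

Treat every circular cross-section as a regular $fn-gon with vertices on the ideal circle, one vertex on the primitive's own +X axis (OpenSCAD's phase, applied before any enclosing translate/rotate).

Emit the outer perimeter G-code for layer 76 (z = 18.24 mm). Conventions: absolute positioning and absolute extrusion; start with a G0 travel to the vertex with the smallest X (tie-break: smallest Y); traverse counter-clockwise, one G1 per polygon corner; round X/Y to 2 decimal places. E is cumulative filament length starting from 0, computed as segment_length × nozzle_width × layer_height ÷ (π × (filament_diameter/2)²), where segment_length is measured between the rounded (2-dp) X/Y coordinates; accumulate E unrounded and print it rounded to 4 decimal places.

G0 X-6.97 Y-0.61 Z18.24
G1 X-4.50 Y-5.36 E0.2137
G1 X0.61 Y-6.97 E0.4275
G1 X5.36 Y-4.50 E0.6412
G1 X6.97 Y0.61 E0.8550
G1 X4.50 Y5.36 E1.0687
G1 X-0.61 Y6.97 E1.2826
G1 X-5.36 Y4.50 E1.4962
G1 X-6.97 Y-0.61 E1.7101

At z = 18.24 mm: the cylinder: section is a regular 8-gon, circumradius r=7; the cube at (14.5, 4.5) is not intersected at this z (z outside [2, 14]); the cylinder at (10, 13) is not intersected at this z (z outside [6.5, 11.5]); Merging all regions: only the r=7 cylinder is present, so the union is just that shape — 1 connected region; (rotated 50° about Z; rotation is an isometry so areas/perimeters/island counts are preserved). The outline is a single polygon with 8 vertices. Extrusion per mm of travel: 0.4 × 0.24 / (π × 0.875²) = 0.039912. Accumulating E over each segment gives final E = 1.7101.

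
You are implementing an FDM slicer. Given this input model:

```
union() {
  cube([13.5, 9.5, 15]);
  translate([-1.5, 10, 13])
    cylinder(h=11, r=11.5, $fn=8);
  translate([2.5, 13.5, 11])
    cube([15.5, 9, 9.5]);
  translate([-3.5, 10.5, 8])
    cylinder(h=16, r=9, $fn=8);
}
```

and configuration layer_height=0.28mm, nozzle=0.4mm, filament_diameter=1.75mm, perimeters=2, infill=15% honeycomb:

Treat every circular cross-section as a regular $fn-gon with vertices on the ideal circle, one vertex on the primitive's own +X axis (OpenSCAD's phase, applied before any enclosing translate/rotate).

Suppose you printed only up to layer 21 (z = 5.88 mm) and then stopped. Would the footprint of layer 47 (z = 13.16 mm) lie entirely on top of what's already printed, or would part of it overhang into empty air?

Compare the two slices. At z = 5.88: the cube (footprint 13.5×9.5) is included at this height (area 128.25 mm²); the cylinder at (-1.5, 10) is not intersected at this z (z outside [13, 24]); the cube at (2.5, 13.5) does not reach this height (z outside [11, 20.5]); the cylinder at (-3.5, 10.5) is not intersected at this z (z outside [8, 24]); Combining (union): only the 13.5×9.5 cube is present, so the union is just that shape — area = 128.25 mm². At z = 13.16: the 13.5×9.5 cube contributes its full rectangle (area 128.25 mm²); the r=11.5 cylinder at (-1.5, 10) gives a regular 8-gon of circumradius 11.5 (constant along its height) (area = (8/2)·11.500²·sin(360°/8) = 374.06 mm²); the cube at (2.5, 13.5) is present — its section is the full 15.5×9 rectangle (area 139.50 mm²); the r=9 cylinder at (-3.5, 10.5) gives a regular 8-gon of circumradius 9 (constant along its height) (area = (8/2)·9.000²·sin(360°/8) = 229.10 mm²); Taking the union: the regions partially overlap — summed areas 870.91 mm² minus the doubly-counted overlap 327.07 mm² gives 543.84 mm² — area = 543.84 mm². Checking containment: at z = 13.16 the cross-section extends beyond the z = 5.88 cross-section by about 415.59 mm².

part overhangs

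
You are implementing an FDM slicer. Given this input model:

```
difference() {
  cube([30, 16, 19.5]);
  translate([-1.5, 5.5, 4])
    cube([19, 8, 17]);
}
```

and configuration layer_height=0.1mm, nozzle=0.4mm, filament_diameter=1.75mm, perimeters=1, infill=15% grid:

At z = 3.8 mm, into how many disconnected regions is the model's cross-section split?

1

At z = 3.8 mm: the cube (footprint 30×16) is included at this height; the cube at (-1.5, 5.5) is absent (z outside [4, 21]); After the difference (first − rest): none of the subtracted shapes is present at this height, so the 30×16 cube is unchanged — 1 connected region. The result has 1 disconnected region.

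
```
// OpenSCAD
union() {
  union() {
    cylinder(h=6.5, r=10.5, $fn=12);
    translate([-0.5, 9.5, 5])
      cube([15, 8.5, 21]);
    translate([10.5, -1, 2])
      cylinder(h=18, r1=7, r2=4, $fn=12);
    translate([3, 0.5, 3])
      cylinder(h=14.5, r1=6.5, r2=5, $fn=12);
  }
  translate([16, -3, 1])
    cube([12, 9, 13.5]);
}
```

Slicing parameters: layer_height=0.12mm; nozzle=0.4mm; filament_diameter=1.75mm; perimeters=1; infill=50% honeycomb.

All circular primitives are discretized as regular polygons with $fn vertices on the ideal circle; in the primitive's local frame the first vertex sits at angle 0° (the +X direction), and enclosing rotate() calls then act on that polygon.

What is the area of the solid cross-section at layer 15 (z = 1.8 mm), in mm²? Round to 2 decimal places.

438.75 mm²

At z = 1.8 mm: the r=10.5 cylinder gives a regular 12-gon of circumradius 10.5 (constant along its height) (area = (12/2)·10.500²·sin(360°/12) = 330.75 mm²); the cube at (-0.5, 9.5) does not reach this height (z outside [5, 26]); the cone at (10.5, -1) is not intersected at this z (z outside [2, 20]); the cone at (3, 0.5) is absent (z outside [3, 17.5]); Taking the union: only the r=10.5 cylinder is present, so the union is just that shape — area = 330.75 mm²; the cube at (16, -3) (footprint 12×9) is included at this height (area 108.00 mm²); Merging all regions: the 2 present regions are separate (no shared area or edge), so areas and boundary lengths simply add and each stays a separate island — area = 438.75 mm². Overall, the cross-section has 2 separate islands. Net area = 438.75 mm².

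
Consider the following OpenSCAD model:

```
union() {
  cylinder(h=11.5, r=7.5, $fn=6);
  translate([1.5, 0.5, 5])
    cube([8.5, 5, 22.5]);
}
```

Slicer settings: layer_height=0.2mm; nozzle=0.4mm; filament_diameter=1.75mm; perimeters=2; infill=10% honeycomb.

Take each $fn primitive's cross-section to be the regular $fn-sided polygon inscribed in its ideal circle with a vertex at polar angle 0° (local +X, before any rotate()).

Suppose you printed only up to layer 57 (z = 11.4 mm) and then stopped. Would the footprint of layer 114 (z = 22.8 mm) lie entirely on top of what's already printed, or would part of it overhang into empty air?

entirely on top

Compare the two slices. At z = 11.4: the r=7.5 cylinder contributes a regular 6-gon of circumradius 7.5 (area = (6/2)·7.500²·sin(360°/6) = 146.14 mm²); the 8.5×5 cube at (1.5, 0.5) contributes its full rectangle (area 42.50 mm²); Merging all regions: the regions partially overlap — summed areas 188.64 mm² minus the doubly-counted overlap 21.34 mm² gives 167.30 mm² — area = 167.30 mm². At z = 22.8: the cylinder does not reach this height (z outside [0, 11.5]); the cube at (1.5, 0.5) (footprint 8.5×5) is included at this height (area 42.50 mm²); Merging all regions: only the 8.5×5 cube at (1.5, 0.5) is present, so the union is just that shape — area = 42.50 mm². Checking containment: the cross-section at z = 22.8 is a subset of the cross-section at z = 11.4.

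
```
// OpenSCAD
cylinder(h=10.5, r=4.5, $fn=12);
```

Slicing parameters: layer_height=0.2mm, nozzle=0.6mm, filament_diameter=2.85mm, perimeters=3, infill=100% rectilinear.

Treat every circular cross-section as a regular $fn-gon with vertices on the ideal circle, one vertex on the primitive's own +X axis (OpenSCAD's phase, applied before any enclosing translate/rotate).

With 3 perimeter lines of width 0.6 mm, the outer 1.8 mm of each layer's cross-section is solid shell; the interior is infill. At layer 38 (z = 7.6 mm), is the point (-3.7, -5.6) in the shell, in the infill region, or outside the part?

outside

At z = 7.6 mm: the cylinder: section is a regular 12-gon, circumradius r=4.5. Overall, the cross-section is a single solid region. The nearest boundary edge runs (-3.90, -2.25)→(-2.25, -3.90); distance from the point to it = 2.24 mm. The point is not inside any of the regions above, so it lies outside the cross-section (2.24 mm from the nearest boundary).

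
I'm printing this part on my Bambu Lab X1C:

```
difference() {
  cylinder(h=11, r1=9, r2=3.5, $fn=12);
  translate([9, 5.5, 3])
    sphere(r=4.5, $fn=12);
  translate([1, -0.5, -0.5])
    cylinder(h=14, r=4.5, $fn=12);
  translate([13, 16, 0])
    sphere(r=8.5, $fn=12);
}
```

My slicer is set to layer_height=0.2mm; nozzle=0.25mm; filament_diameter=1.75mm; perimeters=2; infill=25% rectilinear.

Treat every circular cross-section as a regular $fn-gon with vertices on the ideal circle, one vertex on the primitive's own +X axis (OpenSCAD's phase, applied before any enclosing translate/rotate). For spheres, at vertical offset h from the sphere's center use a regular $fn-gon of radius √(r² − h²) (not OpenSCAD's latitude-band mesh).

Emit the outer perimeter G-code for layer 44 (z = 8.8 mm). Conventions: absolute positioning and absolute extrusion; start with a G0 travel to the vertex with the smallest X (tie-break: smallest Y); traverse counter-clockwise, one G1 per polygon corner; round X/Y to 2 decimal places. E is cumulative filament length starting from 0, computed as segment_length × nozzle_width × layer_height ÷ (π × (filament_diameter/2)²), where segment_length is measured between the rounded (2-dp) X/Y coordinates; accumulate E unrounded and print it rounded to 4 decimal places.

At z = 8.8 mm: the cone contributes a regular 12-gon of circumradius 4.600 (interpolated between r1=9 and r2=3.5 at t=0.800); the sphere at (9, 5.5) does not reach this height (|z−center|=5.800 > r=4.5); the r=4.5 cylinder at (1, -0.5) contributes a regular 12-gon of circumradius 4.5; the sphere at (13, 16) does not reach this height (|z−center|=8.800 > r=8.5); Taking the first minus the rest: starting from the cone, the r=4.5 cylinder at (1, -0.5) partially overlaps it — only the 52.10 mm² overlap (of its 60.75 mm²) is removed, clipping the outline — 1 connected region. The outline is a single polygon with 14 vertices. Extrusion per mm of travel: 0.25 × 0.2 / (π × 0.875²) = 0.020788. Accumulating E over each segment gives final E = 0.6034.

G0 X-4.60 Y0.00 Z8.80
G1 X-3.98 Y-2.30 E0.0495
G1 X-2.30 Y-3.98 E0.0989
G1 X-1.43 Y-4.22 E0.1177
G1 X-2.90 Y-2.75 E0.1609
G1 X-3.50 Y-0.50 E0.2093
G1 X-2.90 Y1.75 E0.2577
G1 X-1.25 Y3.40 E0.3062
G1 X1.00 Y4.00 E0.3546
G1 X2.75 Y3.53 E0.3923
G1 X2.30 Y3.98 E0.4055
G1 X0.00 Y4.60 E0.4550
G1 X-2.30 Y3.98 E0.5045
G1 X-3.98 Y2.30 E0.5539
G1 X-4.60 Y0.00 E0.6034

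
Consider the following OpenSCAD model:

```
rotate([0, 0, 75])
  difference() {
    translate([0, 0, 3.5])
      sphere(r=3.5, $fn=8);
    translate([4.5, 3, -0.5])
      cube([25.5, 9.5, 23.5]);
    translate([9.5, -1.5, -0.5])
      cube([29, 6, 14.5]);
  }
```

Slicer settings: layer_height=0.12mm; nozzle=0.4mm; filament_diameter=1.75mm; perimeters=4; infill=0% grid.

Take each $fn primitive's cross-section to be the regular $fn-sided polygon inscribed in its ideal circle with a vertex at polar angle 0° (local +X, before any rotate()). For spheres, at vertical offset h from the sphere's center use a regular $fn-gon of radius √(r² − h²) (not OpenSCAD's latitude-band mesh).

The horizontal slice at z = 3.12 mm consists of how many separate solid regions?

1

At z = 3.12 mm: the r=3.5 sphere contributes a regular 8-gon of circumradius √(3.5²−0.38²) = 3.479; the cube at (4.5, 3) is present — its section is the full 25.5×9.5 rectangle; the cube at (9.5, -1.5) is present — its section is the full 29×6 rectangle; Subtracting the remaining from the first: starting from the r=3.5 sphere, the 25.5×9.5 cube at (4.5, 3) misses the remaining region (no effect); the 29×6 cube at (9.5, -1.5) misses the remaining region (no effect) — 1 connected region; (rotated 75° about Z; rotation is an isometry so areas/perimeters/island counts are preserved). The result has 1 disconnected region.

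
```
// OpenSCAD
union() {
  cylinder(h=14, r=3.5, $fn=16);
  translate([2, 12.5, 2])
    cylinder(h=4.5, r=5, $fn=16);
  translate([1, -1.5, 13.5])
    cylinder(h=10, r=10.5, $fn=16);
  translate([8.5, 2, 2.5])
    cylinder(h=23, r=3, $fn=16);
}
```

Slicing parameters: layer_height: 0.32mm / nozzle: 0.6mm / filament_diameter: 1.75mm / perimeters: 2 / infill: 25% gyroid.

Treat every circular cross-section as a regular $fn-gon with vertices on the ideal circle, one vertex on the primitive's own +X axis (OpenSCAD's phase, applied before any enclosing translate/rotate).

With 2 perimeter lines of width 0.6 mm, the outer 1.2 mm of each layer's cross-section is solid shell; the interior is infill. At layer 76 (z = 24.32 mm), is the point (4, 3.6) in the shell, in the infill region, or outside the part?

outside

At z = 24.32 mm: the cylinder does not reach this height (z outside [0, 14]); the cylinder at (2, 12.5) is not intersected at this z (z outside [2, 6.5]); the cylinder at (1, -1.5) does not reach this height (z outside [13.5, 23.5]); the cylinder at (8.5, 2): section is a regular 16-gon, circumradius r=3; Taking the union: only the r=3 cylinder at (8.5, 2) is present, so the union is just that shape — 1 connected region. Overall, the cross-section is a single solid region. The nearest boundary edge runs (6.38, 4.12)→(5.73, 3.15); distance from the point to it = 1.79 mm. The point is not inside any of the regions above, so it lies outside the cross-section (1.79 mm from the nearest boundary).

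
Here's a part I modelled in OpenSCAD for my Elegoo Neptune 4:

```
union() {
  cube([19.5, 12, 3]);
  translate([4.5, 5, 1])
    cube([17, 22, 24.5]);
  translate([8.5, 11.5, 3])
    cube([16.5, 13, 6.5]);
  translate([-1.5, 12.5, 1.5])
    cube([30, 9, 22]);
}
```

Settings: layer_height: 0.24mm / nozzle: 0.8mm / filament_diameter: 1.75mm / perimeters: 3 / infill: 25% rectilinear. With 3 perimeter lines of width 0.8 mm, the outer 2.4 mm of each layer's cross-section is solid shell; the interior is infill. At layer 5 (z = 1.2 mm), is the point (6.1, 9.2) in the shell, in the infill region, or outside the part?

At z = 1.2 mm: the 19.5×12 cube contributes its full rectangle; the 17×22 cube at (4.5, 5) contributes its full rectangle; the cube at (8.5, 11.5) is not intersected at this z (z outside [3, 9.5]); the cube at (-1.5, 12.5) is not intersected at this z (z outside [1.5, 23.5]); Combining (union): the regions partially overlap (shared area 105.00 mm²), so overlapping operands fuse into one piece — 1 connected region. Overall, the cross-section is a single solid region. The nearest boundary edge runs (0.00, 12.00)→(4.50, 12.00); distance from the point to it = 3.22 mm. The point is inside the cross-section and 3.22 mm from the nearest boundary — more than the 2.4 mm shell width (3 × 0.8), so it's in the infill interior.

infill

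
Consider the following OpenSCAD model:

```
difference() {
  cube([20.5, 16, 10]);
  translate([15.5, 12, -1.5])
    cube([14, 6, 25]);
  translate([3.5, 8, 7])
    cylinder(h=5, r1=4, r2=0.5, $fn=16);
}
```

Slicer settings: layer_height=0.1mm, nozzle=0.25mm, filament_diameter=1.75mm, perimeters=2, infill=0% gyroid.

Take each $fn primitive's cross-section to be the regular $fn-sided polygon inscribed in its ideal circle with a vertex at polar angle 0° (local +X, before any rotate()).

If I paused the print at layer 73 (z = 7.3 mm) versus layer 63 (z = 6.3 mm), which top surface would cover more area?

Layer 73 (z = 7.3): the 20.5×16 cube contributes its full rectangle (area 328.00 mm²); the cube at (15.5, 12) (footprint 14×6) is included at this height (area 84.00 mm²); the cone at (3.5, 8) contributes a regular 16-gon of circumradius 3.790 (interpolated between r1=4 and r2=0.5 at t=0.060) (area = (16/2)·3.790²·sin(360°/16) = 43.98 mm²); After the difference (first − rest): starting from the 20.5×16 cube (328.00 mm²), the 14×6 cube at (15.5, 12) partially overlaps it — only the 20.00 mm² overlap (of its 84.00 mm²) is removed, clipping the outline; the cone at (3.5, 8) partially overlaps it — only the 43.55 mm² overlap (of its 43.98 mm²) is removed, clipping the outline — area = 264.45 mm². So its area = 264.45 mm². Layer 63 (z = 6.3): the cube (footprint 20.5×16) is included at this height (area 328.00 mm²); the cube at (15.5, 12) is present — its section is the full 14×6 rectangle (area 84.00 mm²); the cone at (3.5, 8) is not intersected at this z (z outside [7, 12]); Subtracting the remaining from the first: starting from the 20.5×16 cube (328.00 mm²), the 14×6 cube at (15.5, 12) partially overlaps it — only the 20.00 mm² overlap (of its 84.00 mm²) is removed, clipping the outline — area = 308.00 mm². So its area = 308.00 mm². Layer 63 is larger (308.00 vs 264.45 mm²).

layer 63 (z = 6.3 mm)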